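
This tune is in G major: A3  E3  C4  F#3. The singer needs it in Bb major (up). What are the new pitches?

C4 G3 Eb4 A3

G major to Bb major up is a minor third, so every note moves up by that interval.
A3 to C4
E3 to G3
C4 to Eb4
F#3 to A3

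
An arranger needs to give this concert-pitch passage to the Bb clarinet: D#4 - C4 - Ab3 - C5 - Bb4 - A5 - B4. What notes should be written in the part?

The Bb clarinet sounds a major second below written, so the written part must be a major second above concert — transpose each note up.
D#4 becomes E#4
C4 becomes D4
Ab3 becomes Bb3
C5 becomes D5
Bb4 becomes C5
A5 becomes B5
B4 becomes C#5

E#4 D4 Bb3 D5 C5 B5 C#5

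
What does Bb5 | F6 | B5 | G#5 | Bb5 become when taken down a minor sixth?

D5 A5 D#5 B#4 D5

A minor sixth down from Bb5 gives D5.
F6: a sixth down reaches A, and 8 semitones makes it A5.
B5: a sixth down reaches D, and 8 semitones makes it D#5.
A minor sixth down from G#5 gives B#4.
Bb5: a sixth down reaches D, and 8 semitones makes it D5.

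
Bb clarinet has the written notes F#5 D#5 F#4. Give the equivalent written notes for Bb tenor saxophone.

F#6 D#6 F#5

First find concert pitch: the Bb clarinet sounds a major second below written, so F#5 D#5 F#4 sounds E5 C#5 E4.
Then write for Bb tenor saxophone: it sounds a major ninth below written, so the part must be a major ninth above concert.
E5 → F#6
C#5 → D#6
E4 → F#5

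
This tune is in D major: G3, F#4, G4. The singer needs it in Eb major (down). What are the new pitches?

From D down to Eb is a major seventh; apply that to each pitch.
G3 to Ab2
F#4 to G3
G4 to Ab3

Ab2 G3 Ab3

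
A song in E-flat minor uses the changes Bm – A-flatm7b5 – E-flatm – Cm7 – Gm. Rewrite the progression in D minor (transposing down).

A#m Gm7b5 Dm Bm7 F#m

E-flat minor down to D minor is a minor second; each chord root moves by that interval while the quality stays the same.
Bm: root B down a minor second → A#, giving A#m.
A-flatm7b5: root A-flat down a minor second → G, giving Gm7b5.
E-flatm: root E-flat down a minor second → D, giving Dm.
Cm7: root C down a minor second → B, giving Bm7.
Gm: root G down a minor second → F#, giving F#m.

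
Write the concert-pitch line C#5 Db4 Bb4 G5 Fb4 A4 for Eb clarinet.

The Eb clarinet sounds a minor third above written, so the written part must be a minor third below concert — transpose each note down.
C#5 → A#4
Db4 → Bb3
Bb4 → G4
G5 → E5
Fb4 → Db4
A4 → F#4

A#4 Bb3 G4 E5 Db4 F#4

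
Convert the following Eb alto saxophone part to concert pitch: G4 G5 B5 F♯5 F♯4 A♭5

Bb3 Bb4 D5 A4 A3 Cb5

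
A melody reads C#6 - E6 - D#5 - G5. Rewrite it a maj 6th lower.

E5 G5 F#4 Bb4

C#6 gives E5
E6 gives G5
D#5 gives F#4
G5 gives Bb4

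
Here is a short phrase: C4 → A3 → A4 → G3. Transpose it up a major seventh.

C4 up a major seventh is B4.
A major seventh up from A3 gives G#4.
A4 up a major seventh is G#5.
G3 up a major seventh is F#4.

B4 G#4 G#5 F#4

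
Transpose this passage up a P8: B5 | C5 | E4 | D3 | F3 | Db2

B5 -> B6
C5 -> C6
E4 -> E5
D3 -> D4
F3 -> F4
Db2 -> Db3

B6 C6 E5 D4 F4 Db3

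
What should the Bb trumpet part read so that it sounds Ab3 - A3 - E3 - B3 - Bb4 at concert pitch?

Bb3 B3 F#3 C#4 C5

The Bb trumpet sounds a major second below written, so the written part must be a major second above concert — transpose each note up.
Ab3 gives Bb3
A3 gives B3
E3 gives F#3
B3 gives C#4
Bb4 gives C5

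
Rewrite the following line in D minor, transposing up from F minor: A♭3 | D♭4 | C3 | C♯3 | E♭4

F4 Bb4 A3 A#3 C5

F minor to D minor up is a major sixth, so every note moves up by that interval.
Ab3 -> F4
Db4 -> Bb4
C3 -> A3
C#3 -> A#3
Eb4 -> C5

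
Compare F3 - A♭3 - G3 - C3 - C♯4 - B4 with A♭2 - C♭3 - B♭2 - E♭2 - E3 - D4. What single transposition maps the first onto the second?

Take the first pair: F3 → Ab2. F to A spans 6 letter names, so the interval is some kind of sixth.
Ab2 to F3 is 9 semitones, which makes it a major sixth; the second version is lower, so the direction is down.
Checking another pair — B4 → D4 — gives the same interval.

down a major sixth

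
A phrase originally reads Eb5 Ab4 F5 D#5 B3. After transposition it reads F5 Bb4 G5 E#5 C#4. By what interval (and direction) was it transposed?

up a major second

Take the first pair: Eb5 → F5. E to F spans 2 letter names, so the interval is some kind of second.
Eb5 to F5 is 2 semitones, which makes it a major second; the second version is higher, so the direction is up.
Checking another pair — B3 → C#4 — gives the same interval.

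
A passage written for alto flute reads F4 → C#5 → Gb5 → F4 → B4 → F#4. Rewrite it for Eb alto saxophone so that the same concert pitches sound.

A4 E#5 Bb5 A4 D#5 A#4

First find concert pitch: the alto flute sounds a perfect fourth below written, so F4 C#5 Gb5 F4 B4 F#4 sounds C4 G#4 Db5 C4 F#4 C#4.
Then write for Eb alto saxophone: it sounds a major sixth below written, so the part must be a major sixth above concert.
C4 → A4
G#4 → E#5
Db5 → Bb5
C4 → A4
F#4 → D#5
C#4 → A#4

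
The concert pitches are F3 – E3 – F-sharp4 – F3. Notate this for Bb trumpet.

The Bb trumpet sounds a major second below written, so the written part must be a major second above concert — transpose each note up.
F3 → G3
E3 → F#3
F#4 → G#4
F3 → G3

G3 F#3 G#4 G3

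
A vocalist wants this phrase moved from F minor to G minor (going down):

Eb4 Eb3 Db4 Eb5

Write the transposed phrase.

F3 F2 Eb3 F4

From F down to G is a minor seventh; apply that to each pitch.
Eb4 to F3
Eb3 to F2
Db4 to Eb3
Eb5 to F4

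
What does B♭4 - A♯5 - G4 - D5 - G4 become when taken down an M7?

Cb4 B4 Ab3 Eb4 Ab3

A major seventh down from Bb4 gives Cb4.
A#5: a seventh down reaches B, and 11 semitones makes it B4.
G4 down a major seventh is Ab3.
D5 down a major seventh is Eb4.
G4 down a major seventh is Ab3.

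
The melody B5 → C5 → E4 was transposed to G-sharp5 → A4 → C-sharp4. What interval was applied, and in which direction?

down a minor third

Take the first pair: B5 → G#5. B to G spans 3 letter names, so the interval is some kind of third.
G#5 to B5 is 3 semitones, which makes it a minor third; the second version is lower, so the direction is down.
Checking another pair — E4 → C#4 — gives the same interval.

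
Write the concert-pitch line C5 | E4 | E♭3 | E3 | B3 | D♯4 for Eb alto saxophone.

Written C4 sounds as Eb3 on the Eb alto saxophone, so concert pitches are written a major sixth up.
C5 becomes A5
E4 becomes C#5
Eb3 becomes C4
E3 becomes C#4
B3 becomes G#4
D#4 becomes B#4

A5 C#5 C4 C#4 G#4 B#4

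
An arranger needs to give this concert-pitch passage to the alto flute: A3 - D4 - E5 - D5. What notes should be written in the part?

D4 G4 A5 G5

The alto flute sounds a perfect fourth below written, so the written part must be a perfect fourth above concert — transpose each note up.
A3 to D4
D4 to G4
E5 to A5
D5 to G5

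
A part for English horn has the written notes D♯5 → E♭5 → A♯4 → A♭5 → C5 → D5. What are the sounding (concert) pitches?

Written C4 on the English horn sounds as F3, a perfect fifth lower; apply that shift to every note.
D#5 gives G#4
Eb5 gives Ab4
A#4 gives D#4
Ab5 gives Db5
C5 gives F4
D5 gives G4

G#4 Ab4 D#4 Db5 F4 G4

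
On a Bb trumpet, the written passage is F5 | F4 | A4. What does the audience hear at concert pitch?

Eb5 Eb4 G4

Written C4 on the Bb trumpet sounds as Bb3, a major second lower; apply that shift to every note.
F5 → Eb5
F4 → Eb4
A4 → G4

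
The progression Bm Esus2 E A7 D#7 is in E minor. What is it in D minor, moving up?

E minor up to D minor is a minor seventh; each chord root moves by that interval while the quality stays the same.
Bm: root B up a minor seventh → A, giving Am.
Esus2: root E up a minor seventh → D, giving Dsus2.
E: root E up a minor seventh → D, giving D.
A7: root A up a minor seventh → G, giving G7.
D#7: root D# up a minor seventh → C#, giving C#7.

Am Dsus2 D G7 C#7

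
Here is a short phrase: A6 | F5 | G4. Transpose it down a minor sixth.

C#6 A4 B3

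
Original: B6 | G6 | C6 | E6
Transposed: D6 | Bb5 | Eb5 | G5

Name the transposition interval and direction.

down a major sixth

From B6 to D6 is 6 letter names — a sixth of some quality.
D6 to B6 is 9 semitones, which makes it a major sixth; the second version is lower, so the direction is down.
Checking another pair — E6 → G5 — gives the same interval.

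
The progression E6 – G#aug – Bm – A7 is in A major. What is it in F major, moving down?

C6 Eaug Gm F7

A major down to F major is a major third; each chord root moves by that interval while the quality stays the same.
E6: root E down a major third → C, giving C6.
G#aug: root G# down a major third → E, giving Eaug.
Bm: root B down a major third → G, giving Gm.
A7: root A down a major third → F, giving F7.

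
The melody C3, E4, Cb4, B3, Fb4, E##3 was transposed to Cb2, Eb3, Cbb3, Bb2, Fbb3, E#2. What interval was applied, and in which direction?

From C3 to Cb2 is 8 letter names — an octave of some quality.
Cb2 to C3 is 13 semitones, which makes it an augmented octave; the second version is lower, so the direction is down.
Checking another pair — E##3 → E#2 — gives the same interval.

down an augmented octave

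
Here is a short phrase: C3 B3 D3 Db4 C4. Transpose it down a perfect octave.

C2 B2 D2 Db3 C3

C3 becomes C2
B3 becomes B2
D3 becomes D2
Db4 becomes Db3
C4 becomes C3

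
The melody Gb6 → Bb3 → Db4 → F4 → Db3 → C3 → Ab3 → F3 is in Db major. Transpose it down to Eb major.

Ab5 C3 Eb3 G3 Eb2 D2 Bb2 G2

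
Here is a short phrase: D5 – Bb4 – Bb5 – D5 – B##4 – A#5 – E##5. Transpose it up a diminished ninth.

Ebb6 Cbb6 Cbb7 Ebb6 C#6 Bb6 F#6

D5 to Ebb6
Bb4 to Cbb6
Bb5 to Cbb7
D5 to Ebb6
B##4 to C#6
A#5 to Bb6
E##5 to F#6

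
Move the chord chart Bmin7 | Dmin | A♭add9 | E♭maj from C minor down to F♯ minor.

E#min7 G#min Dadd9 Amaj

C minor down to F♯ minor is a diminished fifth; each chord root moves by that interval while the quality stays the same.
Bmin7: root B down a diminished fifth → E#, giving E#min7.
Dmin: root D down a diminished fifth → G#, giving G#min.
A♭add9: root A♭ down a diminished fifth → D, giving Dadd9.
E♭maj: root E♭ down a diminished fifth → A, giving Amaj.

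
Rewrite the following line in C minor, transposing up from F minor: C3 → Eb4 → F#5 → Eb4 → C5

F minor to C minor up is a perfect fifth, so every note moves up by that interval.
C3 to G3
Eb4 to Bb4
F#5 to C#6
Eb4 to Bb4
C5 to G5

G3 Bb4 C#6 Bb4 G5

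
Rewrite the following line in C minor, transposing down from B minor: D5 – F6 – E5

Eb4 Gb5 F4

From B down to C is a major seventh; apply that to each pitch.
D5 → Eb4
F6 → Gb5
E5 → F4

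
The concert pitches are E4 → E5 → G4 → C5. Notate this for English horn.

The English horn sounds a perfect fifth below written, so the written part must be a perfect fifth above concert — transpose each note up.
E4 gives B4
E5 gives B5
G4 gives D5
C5 gives G5

B4 B5 D5 G5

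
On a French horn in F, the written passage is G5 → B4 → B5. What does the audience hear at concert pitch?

The French horn in F sounds a perfect fifth below written, so transpose each written note down a perfect fifth.
G5 becomes C5
B4 becomes E4
B5 becomes E5

C5 E4 E5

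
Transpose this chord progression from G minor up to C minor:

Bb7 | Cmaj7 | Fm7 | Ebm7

G minor up to C minor is a perfect fourth; each chord root moves by that interval while the quality stays the same.
Bb7: root Bb up a perfect fourth → Eb, giving Eb7.
Cmaj7: root C up a perfect fourth → F, giving Fmaj7.
Fm7: root F up a perfect fourth → Bb, giving Bbm7.
Ebm7: root Eb up a perfect fourth → Ab, giving Abm7.

Eb7 Fmaj7 Bbm7 Abm7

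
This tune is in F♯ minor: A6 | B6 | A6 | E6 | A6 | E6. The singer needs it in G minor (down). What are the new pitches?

Bb5 C6 Bb5 F5 Bb5 F5

F♯ minor to G minor down is a major seventh, so every note moves down by that interval.
A6 to Bb5
B6 to C6
A6 to Bb5
E6 to F5
A6 to Bb5
E6 to F5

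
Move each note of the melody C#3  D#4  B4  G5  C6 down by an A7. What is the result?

Db2 Eb3 Cb4 Abb4 Dbb5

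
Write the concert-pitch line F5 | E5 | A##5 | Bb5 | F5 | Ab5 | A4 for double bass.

F6 E6 A##6 Bb6 F6 Ab6 A5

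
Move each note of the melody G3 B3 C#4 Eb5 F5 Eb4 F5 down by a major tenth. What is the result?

G3 -> Eb2
B3 -> G2
C#4 -> A2
Eb5 -> Cb4
F5 -> Db4
Eb4 -> Cb3
F5 -> Db4

Eb2 G2 A2 Cb4 Db4 Cb3 Db4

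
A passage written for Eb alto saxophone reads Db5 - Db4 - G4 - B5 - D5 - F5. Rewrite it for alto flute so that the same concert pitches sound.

First find concert pitch: the Eb alto saxophone sounds a major sixth below written, so Db5 Db4 G4 B5 D5 F5 sounds Fb4 Fb3 Bb3 D5 F4 Ab4.
Then write for alto flute: it sounds a perfect fourth below written, so the part must be a perfect fourth above concert.
Fb4 → Bbb4
Fb3 → Bbb3
Bb3 → Eb4
D5 → G5
F4 → Bb4
Ab4 → Db5

Bbb4 Bbb3 Eb4 G5 Bb4 Db5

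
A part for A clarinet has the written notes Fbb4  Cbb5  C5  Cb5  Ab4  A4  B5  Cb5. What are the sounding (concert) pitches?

Dbb4 Abb4 A4 Ab4 F4 F#4 G#5 Ab4

Written C4 on the A clarinet sounds as A3, a minor third lower; apply that shift to every note.
Fbb4 to Dbb4
Cbb5 to Abb4
C5 to A4
Cb5 to Ab4
Ab4 to F4
A4 to F#4
B5 to G#5
Cb5 to Ab4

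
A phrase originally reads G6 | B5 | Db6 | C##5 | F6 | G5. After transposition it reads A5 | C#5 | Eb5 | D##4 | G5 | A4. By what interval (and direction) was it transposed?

down a minor seventh

From G6 to A5 is 7 letter names — a seventh of some quality.
A5 to G6 is 10 semitones, which makes it a minor seventh; the second version is lower, so the direction is down.
Checking another pair — G5 → A4 — gives the same interval.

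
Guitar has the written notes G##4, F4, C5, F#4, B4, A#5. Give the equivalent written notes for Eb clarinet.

First find concert pitch: the guitar sounds a perfect octave below written, so G##4 F4 C5 F#4 B4 A#5 sounds G##3 F3 C4 F#3 B3 A#4.
Then write for Eb clarinet: it sounds a minor third above written, so the part must be a minor third below concert.
G##3 → E##3
F3 → D3
C4 → A3
F#3 → D#3
B3 → G#3
A#4 → F##4

E##3 D3 A3 D#3 G#3 F##4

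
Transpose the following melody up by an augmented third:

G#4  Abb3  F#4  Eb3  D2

G#4 to B##4
Abb3 to C4
F#4 to A##4
Eb3 to G#3
D2 to F##2

B##4 C4 A##4 G#3 F##2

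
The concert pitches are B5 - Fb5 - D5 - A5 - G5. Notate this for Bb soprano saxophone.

Written C4 sounds as Bb3 on the Bb soprano saxophone, so concert pitches are written a major second up.
B5 to C#6
Fb5 to Gb5
D5 to E5
A5 to B5
G5 to A5

C#6 Gb5 E5 B5 A5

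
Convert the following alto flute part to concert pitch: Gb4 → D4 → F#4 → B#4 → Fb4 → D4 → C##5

Db4 A3 C#4 F##4 Cb4 A3 G##4

The alto flute sounds a perfect fourth below written, so transpose each written note down a perfect fourth.
Gb4 becomes Db4
D4 becomes A3
F#4 becomes C#4
B#4 becomes F##4
Fb4 becomes Cb4
D4 becomes A3
C##5 becomes G##4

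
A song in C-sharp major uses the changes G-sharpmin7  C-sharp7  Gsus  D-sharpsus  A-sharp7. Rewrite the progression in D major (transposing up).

Amin7 D7 Absus Esus B7

C-sharp major up to D major is a minor second; each chord root moves by that interval while the quality stays the same.
G-sharpmin7: root G-sharp up a minor second → A, giving Amin7.
C-sharp7: root C-sharp up a minor second → D, giving D7.
Gsus: root G up a minor second → Ab, giving Absus.
D-sharpsus: root D-sharp up a minor second → E, giving Esus.
A-sharp7: root A-sharp up a minor second → B, giving B7.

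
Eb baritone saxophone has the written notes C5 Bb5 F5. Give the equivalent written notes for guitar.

First find concert pitch: the Eb baritone saxophone sounds a major thirteenth below written, so C5 Bb5 F5 sounds Eb3 Db4 Ab3.
Then write for guitar: it sounds a perfect octave below written, so the part must be a perfect octave above concert.
Eb3 → Eb4
Db4 → Db5
Ab3 → Ab4

Eb4 Db5 Ab4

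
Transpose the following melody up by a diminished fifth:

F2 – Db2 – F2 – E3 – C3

Cb3 Abb2 Cb3 Bb3 Gb3

A diminished fifth up from F2 gives Cb3.
Db2: a fifth up reaches A, and 6 semitones makes it Abb2.
A diminished fifth up from F2 gives Cb3.
E3: a fifth up reaches B, and 6 semitones makes it Bb3.
C3 up a diminished fifth is Gb3.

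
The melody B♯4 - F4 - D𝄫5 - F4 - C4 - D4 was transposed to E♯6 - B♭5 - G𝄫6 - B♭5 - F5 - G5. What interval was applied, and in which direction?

up a perfect eleventh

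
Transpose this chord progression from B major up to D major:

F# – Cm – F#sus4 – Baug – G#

A Ebm Asus4 Daug B

B major up to D major is a minor third; each chord root moves by that interval while the quality stays the same.
F#: root F# up a minor third → A, giving A.
Cm: root C up a minor third → Eb, giving Ebm.
F#sus4: root F# up a minor third → A, giving Asus4.
Baug: root B up a minor third → D, giving Daug.
G#: root G# up a minor third → B, giving B.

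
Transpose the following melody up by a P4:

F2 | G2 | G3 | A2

Bb2 C3 C4 D3

F2 becomes Bb2
G2 becomes C3
G3 becomes C4
A2 becomes D3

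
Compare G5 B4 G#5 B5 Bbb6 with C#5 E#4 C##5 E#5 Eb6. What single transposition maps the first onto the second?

Take the first pair: G5 → C#5. G to C spans 5 letter names, so the interval is some kind of fifth.
C#5 to G5 is 6 semitones, which makes it a diminished fifth; the second version is lower, so the direction is down.
Checking another pair — Bbb6 → Eb6 — gives the same interval.

down a diminished fifth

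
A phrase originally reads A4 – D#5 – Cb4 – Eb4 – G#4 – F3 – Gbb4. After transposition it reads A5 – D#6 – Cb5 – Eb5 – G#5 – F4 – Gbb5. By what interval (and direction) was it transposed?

up a perfect octave

From A4 to A5 is 8 letter names — an octave of some quality.
A4 to A5 is 12 semitones, which makes it a perfect octave; the second version is higher, so the direction is up.
Checking another pair — Gbb4 → Gbb5 — gives the same interval.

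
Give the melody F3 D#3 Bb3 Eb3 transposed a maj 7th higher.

F3 -> E4
D#3 -> C##4
Bb3 -> A4
Eb3 -> D4

E4 C##4 A4 D4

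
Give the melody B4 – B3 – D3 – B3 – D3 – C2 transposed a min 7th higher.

A5 A4 C4 A4 C4 Bb2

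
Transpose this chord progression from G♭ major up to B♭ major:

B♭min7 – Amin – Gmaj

G♭ major up to B♭ major is a major third; each chord root moves by that interval while the quality stays the same.
B♭min7: root B♭ up a major third → D, giving Dmin7.
Amin: root A up a major third → C#, giving C#min.
Gmaj: root G up a major third → B, giving Bmaj.

Dmin7 C#min Bmaj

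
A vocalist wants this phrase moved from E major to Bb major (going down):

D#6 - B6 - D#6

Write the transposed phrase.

E major to Bb major down is an augmented fourth, so every note moves down by that interval.
D#6 -> A5
B6 -> F6
D#6 -> A5

A5 F6 A5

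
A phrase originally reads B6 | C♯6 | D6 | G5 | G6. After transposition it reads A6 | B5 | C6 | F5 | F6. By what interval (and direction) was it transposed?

Take the first pair: B6 → A6. B to A spans 2 letter names, so the interval is some kind of second.
A6 to B6 is 2 semitones, which makes it a major second; the second version is lower, so the direction is down.
Checking another pair — G6 → F6 — gives the same interval.

down a major second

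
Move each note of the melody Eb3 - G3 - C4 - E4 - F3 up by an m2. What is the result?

Eb3: a second up reaches F, and 1 semitone makes it Fb3.
A minor second up from G3 gives Ab3.
A minor second up from C4 gives Db4.
E4 up a minor second is F4.
F3 up a minor second is Gb3.

Fb3 Ab3 Db4 F4 Gb3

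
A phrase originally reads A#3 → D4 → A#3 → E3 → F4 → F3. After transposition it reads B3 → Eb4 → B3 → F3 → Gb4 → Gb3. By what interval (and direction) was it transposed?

up a minor second

Take the first pair: A#3 → B3. A to B spans 2 letter names, so the interval is some kind of second.
A#3 to B3 is 1 semitone, which makes it a minor second; the second version is higher, so the direction is up.
Checking another pair — F3 → Gb3 — gives the same interval.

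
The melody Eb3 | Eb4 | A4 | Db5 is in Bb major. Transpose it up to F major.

Bb3 Bb4 E5 Ab5

Bb major to F major up is a perfect fifth, so every note moves up by that interval.
Eb3 to Bb3
Eb4 to Bb4
A4 to E5
Db5 to Ab5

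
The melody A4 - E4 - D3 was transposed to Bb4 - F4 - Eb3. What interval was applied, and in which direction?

up a minor second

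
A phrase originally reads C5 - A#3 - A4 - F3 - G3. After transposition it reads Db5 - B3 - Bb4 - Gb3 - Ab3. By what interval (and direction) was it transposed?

Take the first pair: C5 → Db5. C to D spans 2 letter names, so the interval is some kind of second.
C5 to Db5 is 1 semitone, which makes it a minor second; the second version is higher, so the direction is up.
Checking another pair — G3 → Ab3 — gives the same interval.

up a minor second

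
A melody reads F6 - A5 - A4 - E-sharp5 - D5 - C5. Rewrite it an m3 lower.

D6 F#5 F#4 C##5 B4 A4

F6: a third down reaches D, and 3 semitones makes it D6.
A5: a third down reaches F, and 3 semitones makes it F#5.
A4 down a minor third is F#4.
E#5: a third down reaches C, and 3 semitones makes it C##5.
D5 down a minor third is B4.
A minor third down from C5 gives A4.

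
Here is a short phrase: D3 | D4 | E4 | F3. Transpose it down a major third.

Bb2 Bb3 C4 Db3

D3 to Bb2
D4 to Bb3
E4 to C4
F3 to Db3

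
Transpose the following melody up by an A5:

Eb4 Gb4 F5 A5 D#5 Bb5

Eb4 up an augmented fifth is B4.
Gb4: a fifth up reaches D, and 8 semitones makes it D5.
F5 up an augmented fifth is C#6.
An augmented fifth up from A5 gives E#6.
An augmented fifth up from D#5 gives A##5.
Bb5 up an augmented fifth is F#6.

B4 D5 C#6 E#6 A##5 F#6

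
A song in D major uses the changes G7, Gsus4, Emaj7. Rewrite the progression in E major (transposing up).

D major up to E major is a major second; each chord root moves by that interval while the quality stays the same.
G7: root G up a major second → A, giving A7.
Gsus4: root G up a major second → A, giving Asus4.
Emaj7: root E up a major second → F#, giving F#maj7.

A7 Asus4 F#maj7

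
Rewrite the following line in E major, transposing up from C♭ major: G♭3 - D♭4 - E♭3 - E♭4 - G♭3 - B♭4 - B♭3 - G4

B3 F#4 G#3 G#4 B3 D#5 D#4 B#4

C♭ major to E major up is an augmented third, so every note moves up by that interval.
Gb3 becomes B3
Db4 becomes F#4
Eb3 becomes G#3
Eb4 becomes G#4
Gb3 becomes B3
Bb4 becomes D#5
Bb3 becomes D#4
G4 becomes B#4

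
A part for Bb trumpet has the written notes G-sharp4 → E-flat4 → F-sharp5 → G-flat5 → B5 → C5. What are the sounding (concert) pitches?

F#4 Db4 E5 Fb5 A5 Bb4

The Bb trumpet sounds a major second below written, so transpose each written note down a major second.
G#4 to F#4
Eb4 to Db4
F#5 to E5
Gb5 to Fb5
B5 to A5
C5 to Bb4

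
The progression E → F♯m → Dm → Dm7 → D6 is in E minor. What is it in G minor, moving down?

E minor down to G minor is a major sixth; each chord root moves by that interval while the quality stays the same.
E: root E down a major sixth → G, giving G.
F♯m: root F♯ down a major sixth → A, giving Am.
Dm: root D down a major sixth → F, giving Fm.
Dm7: root D down a major sixth → F, giving Fm7.
D6: root D down a major sixth → F, giving F6.

G Am Fm Fm7 F6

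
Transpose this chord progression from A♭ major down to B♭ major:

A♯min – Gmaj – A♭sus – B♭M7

B#min Amaj Bbsus CM7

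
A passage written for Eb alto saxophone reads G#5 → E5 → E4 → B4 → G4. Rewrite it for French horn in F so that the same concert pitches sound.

F#5 D5 D4 A4 F4

First find concert pitch: the Eb alto saxophone sounds a major sixth below written, so G#5 E5 E4 B4 G4 sounds B4 G4 G3 D4 Bb3.
Then write for French horn in F: it sounds a perfect fifth below written, so the part must be a perfect fifth above concert.
B4 → F#5
G4 → D5
G3 → D4
D4 → A4
Bb3 → F4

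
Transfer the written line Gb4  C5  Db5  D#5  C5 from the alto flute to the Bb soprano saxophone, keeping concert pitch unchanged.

First find concert pitch: the alto flute sounds a perfect fourth below written, so Gb4 C5 Db5 D#5 C5 sounds Db4 G4 Ab4 A#4 G4.
Then write for Bb soprano saxophone: it sounds a major second below written, so the part must be a major second above concert.
Db4 → Eb4
G4 → A4
Ab4 → Bb4
A#4 → B#4
G4 → A4

Eb4 A4 Bb4 B#4 A4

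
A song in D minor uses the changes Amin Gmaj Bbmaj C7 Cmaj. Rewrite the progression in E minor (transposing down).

D minor down to E minor is a minor seventh; each chord root moves by that interval while the quality stays the same.
Amin: root A down a minor seventh → B, giving Bmin.
Gmaj: root G down a minor seventh → A, giving Amaj.
Bbmaj: root Bb down a minor seventh → C, giving Cmaj.
C7: root C down a minor seventh → D, giving D7.
Cmaj: root C down a minor seventh → D, giving Dmaj.

Bmin Amaj Cmaj D7 Dmaj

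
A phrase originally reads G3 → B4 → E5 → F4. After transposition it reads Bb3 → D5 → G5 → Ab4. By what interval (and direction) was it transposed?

up a minor third

From G3 to Bb3 is 3 letter names — a third of some quality.
G3 to Bb3 is 3 semitones, which makes it a minor third; the second version is higher, so the direction is up.
Checking another pair — F4 → Ab4 — gives the same interval.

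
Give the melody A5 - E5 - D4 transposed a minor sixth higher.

F6 C6 Bb4

A5 becomes F6
E5 becomes C6
D4 becomes Bb4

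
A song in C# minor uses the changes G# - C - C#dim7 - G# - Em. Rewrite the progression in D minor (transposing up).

A Db Ddim7 A Fm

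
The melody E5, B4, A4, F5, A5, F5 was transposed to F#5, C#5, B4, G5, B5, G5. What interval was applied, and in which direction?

From E5 to F#5 is 2 letter names — a second of some quality.
E5 to F#5 is 2 semitones, which makes it a major second; the second version is higher, so the direction is up.
Checking another pair — F5 → G5 — gives the same interval.

up a major second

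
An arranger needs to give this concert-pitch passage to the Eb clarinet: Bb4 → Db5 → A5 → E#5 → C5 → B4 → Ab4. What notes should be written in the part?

G4 Bb4 F#5 C##5 A4 G#4 F4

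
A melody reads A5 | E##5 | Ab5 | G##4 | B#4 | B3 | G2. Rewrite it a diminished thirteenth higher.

A5 becomes Fb7
E##5 becomes C#7
Ab5 becomes Fbb7
G##4 becomes E6
B#4 becomes G6
B3 becomes Gb5
G2 becomes Ebb4

Fb7 C#7 Fbb7 E6 G6 Gb5 Ebb4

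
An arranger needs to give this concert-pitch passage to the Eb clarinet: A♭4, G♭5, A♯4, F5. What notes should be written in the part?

F4 Eb5 F##4 D5

Written C4 sounds as Eb4 on the Eb clarinet, so concert pitches are written a minor third down.
Ab4 → F4
Gb5 → Eb5
A#4 → F##4
F5 → D5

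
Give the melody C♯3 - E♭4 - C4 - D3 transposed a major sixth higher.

C#3: a sixth up reaches A, and 9 semitones makes it A#3.
Eb4: a sixth up reaches C, and 9 semitones makes it C5.
C4 up a major sixth is A4.
A major sixth up from D3 gives B3.

A#3 C5 A4 B3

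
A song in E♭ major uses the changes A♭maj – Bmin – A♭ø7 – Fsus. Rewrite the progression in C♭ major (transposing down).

E♭ major down to C♭ major is a major third; each chord root moves by that interval while the quality stays the same.
A♭maj: root A♭ down a major third → Fb, giving Fbmaj.
Bmin: root B down a major third → G, giving Gmin.
A♭ø7: root A♭ down a major third → Fb, giving Fbø7.
Fsus: root F down a major third → Db, giving Dbsus.

Fbmaj Gmin Fbø7 Dbsus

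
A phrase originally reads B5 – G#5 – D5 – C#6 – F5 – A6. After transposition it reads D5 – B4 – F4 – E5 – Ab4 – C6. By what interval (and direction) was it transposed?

down a major sixth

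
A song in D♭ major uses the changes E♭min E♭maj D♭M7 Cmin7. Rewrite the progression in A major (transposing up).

Bmin Bmaj AM7 G#min7

D♭ major up to A major is an augmented fifth; each chord root moves by that interval while the quality stays the same.
E♭min: root E♭ up an augmented fifth → B, giving Bmin.
E♭maj: root E♭ up an augmented fifth → B, giving Bmaj.
D♭M7: root D♭ up an augmented fifth → A, giving AM7.
Cmin7: root C up an augmented fifth → G#, giving G#min7.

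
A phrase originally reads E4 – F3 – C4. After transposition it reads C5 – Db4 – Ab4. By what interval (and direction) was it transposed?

up a minor sixth

From E4 to C5 is 6 letter names — a sixth of some quality.
E4 to C5 is 8 semitones, which makes it a minor sixth; the second version is higher, so the direction is up.
Checking another pair — C4 → Ab4 — gives the same interval.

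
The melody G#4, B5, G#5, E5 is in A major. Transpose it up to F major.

From A up to F is a minor sixth; apply that to each pitch.
G#4 gives E5
B5 gives G6
G#5 gives E6
E5 gives C6

E5 G6 E6 C6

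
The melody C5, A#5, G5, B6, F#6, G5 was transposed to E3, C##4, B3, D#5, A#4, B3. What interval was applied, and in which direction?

down a minor thirteenth

Take the first pair: C5 → E3. C to E spans 13 letter names, so the interval is some kind of thirteenth.
E3 to C5 is 20 semitones, which makes it a minor thirteenth; the second version is lower, so the direction is down.
Checking another pair — G5 → B3 — gives the same interval.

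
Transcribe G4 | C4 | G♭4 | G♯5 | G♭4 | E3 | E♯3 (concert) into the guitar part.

G5 C5 Gb5 G#6 Gb5 E4 E#4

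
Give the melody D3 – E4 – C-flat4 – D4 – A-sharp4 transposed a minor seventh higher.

C4 D5 Bbb4 C5 G#5

D3 to C4
E4 to D5
Cb4 to Bbb4
D4 to C5
A#4 to G#5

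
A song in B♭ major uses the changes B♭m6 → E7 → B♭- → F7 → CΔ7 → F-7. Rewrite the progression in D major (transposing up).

B♭ major up to D major is a major third; each chord root moves by that interval while the quality stays the same.
B♭m6: root B♭ up a major third → D, giving Dm6.
E7: root E up a major third → G#, giving G#7.
B♭-: root B♭ up a major third → D, giving D-.
F7: root F up a major third → A, giving A7.
CΔ7: root C up a major third → E, giving EΔ7.
F-7: root F up a major third → A, giving A-7.

Dm6 G#7 D- A7 EΔ7 A-7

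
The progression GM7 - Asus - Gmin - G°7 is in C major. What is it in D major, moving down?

C major down to D major is a minor seventh; each chord root moves by that interval while the quality stays the same.
GM7: root G down a minor seventh → A, giving AM7.
Asus: root A down a minor seventh → B, giving Bsus.
Gmin: root G down a minor seventh → A, giving Amin.
G°7: root G down a minor seventh → A, giving A°7.

AM7 Bsus Amin A°7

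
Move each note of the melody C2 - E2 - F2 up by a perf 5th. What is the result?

C2 becomes G2
E2 becomes B2
F2 becomes C3

G2 B2 C3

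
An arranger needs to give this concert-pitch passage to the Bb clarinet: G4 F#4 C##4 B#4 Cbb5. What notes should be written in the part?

The Bb clarinet sounds a major second below written, so the written part must be a major second above concert — transpose each note up.
G4 to A4
F#4 to G#4
C##4 to D##4
B#4 to C##5
Cbb5 to Dbb5

A4 G#4 D##4 C##5 Dbb5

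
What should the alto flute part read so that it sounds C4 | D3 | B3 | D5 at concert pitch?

Written C4 sounds as G3 on the alto flute, so concert pitches are written a perfect fourth up.
C4 → F4
D3 → G3
B3 → E4
D5 → G5

F4 G3 E4 G5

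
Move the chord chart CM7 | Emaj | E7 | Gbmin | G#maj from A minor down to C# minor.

A minor down to C# minor is a minor sixth; each chord root moves by that interval while the quality stays the same.
CM7: root C down a minor sixth → E, giving EM7.
Emaj: root E down a minor sixth → G#, giving G#maj.
E7: root E down a minor sixth → G#, giving G#7.
Gbmin: root Gb down a minor sixth → Bb, giving Bbmin.
G#maj: root G# down a minor sixth → B#, giving B#maj.

EM7 G#maj G#7 Bbmin B#maj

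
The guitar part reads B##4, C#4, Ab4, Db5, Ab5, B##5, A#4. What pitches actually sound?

B##3 C#3 Ab3 Db4 Ab4 B##4 A#3

Written C4 on the guitar sounds as C3, a perfect octave lower; apply that shift to every note.
B##4 gives B##3
C#4 gives C#3
Ab4 gives Ab3
Db5 gives Db4
Ab5 gives Ab4
B##5 gives B##4
A#4 gives A#3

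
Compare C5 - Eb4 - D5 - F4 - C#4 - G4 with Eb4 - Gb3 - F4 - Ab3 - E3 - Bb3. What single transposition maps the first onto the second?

down a major sixth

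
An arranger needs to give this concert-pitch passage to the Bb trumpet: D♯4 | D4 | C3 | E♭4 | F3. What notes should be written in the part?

The Bb trumpet sounds a major second below written, so the written part must be a major second above concert — transpose each note up.
D#4 -> E#4
D4 -> E4
C3 -> D3
Eb4 -> F4
F3 -> G3

E#4 E4 D3 F4 G3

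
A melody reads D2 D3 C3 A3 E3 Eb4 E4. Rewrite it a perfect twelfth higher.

A3 A4 G4 E5 B4 Bb5 B5

D2: a twelfth up reaches A, and 19 semitones makes it A3.
D3 up a perfect twelfth is A4.
C3 up a perfect twelfth is G4.
A perfect twelfth up from A3 gives E5.
E3: a twelfth up reaches B, and 19 semitones makes it B4.
Eb4: a twelfth up reaches B, and 19 semitones makes it Bb5.
A perfect twelfth up from E4 gives B5.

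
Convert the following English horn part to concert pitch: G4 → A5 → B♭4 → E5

C4 D5 Eb4 A4

Written C4 on the English horn sounds as F3, a perfect fifth lower; apply that shift to every note.
G4 to C4
A5 to D5
Bb4 to Eb4
E5 to A4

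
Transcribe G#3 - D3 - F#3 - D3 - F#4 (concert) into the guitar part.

The guitar sounds a perfect octave below written, so the written part must be a perfect octave above concert — transpose each note up.
G#3 -> G#4
D3 -> D4
F#3 -> F#4
D3 -> D4
F#4 -> F#5

G#4 D4 F#4 D4 F#5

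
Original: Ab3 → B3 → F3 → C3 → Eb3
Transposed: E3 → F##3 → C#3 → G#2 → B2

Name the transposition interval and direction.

down a diminished fourth

Take the first pair: Ab3 → E3. A to E spans 4 letter names, so the interval is some kind of fourth.
E3 to Ab3 is 4 semitones, which makes it a diminished fourth; the second version is lower, so the direction is down.
Checking another pair — Eb3 → B2 — gives the same interval.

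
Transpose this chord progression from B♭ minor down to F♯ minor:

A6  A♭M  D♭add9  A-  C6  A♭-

E#6 EM Aadd9 E#- G#6 E-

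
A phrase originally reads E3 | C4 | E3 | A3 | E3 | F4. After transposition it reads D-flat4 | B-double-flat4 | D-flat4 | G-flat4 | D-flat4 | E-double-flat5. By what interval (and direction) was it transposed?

up a diminished seventh

From E3 to Db4 is 7 letter names — a seventh of some quality.
E3 to Db4 is 9 semitones, which makes it a diminished seventh; the second version is higher, so the direction is up.
Checking another pair — F4 → Ebb5 — gives the same interval.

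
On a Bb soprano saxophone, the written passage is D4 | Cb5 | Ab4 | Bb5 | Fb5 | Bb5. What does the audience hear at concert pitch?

The Bb soprano saxophone sounds a major second below written, so transpose each written note down a major second.
D4 -> C4
Cb5 -> Bbb4
Ab4 -> Gb4
Bb5 -> Ab5
Fb5 -> Ebb5
Bb5 -> Ab5

C4 Bbb4 Gb4 Ab5 Ebb5 Ab5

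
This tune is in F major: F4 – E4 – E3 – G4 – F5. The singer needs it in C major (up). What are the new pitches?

C5 B4 B3 D5 C6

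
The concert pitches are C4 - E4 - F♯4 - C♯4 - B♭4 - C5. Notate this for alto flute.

F4 A4 B4 F#4 Eb5 F5

The alto flute sounds a perfect fourth below written, so the written part must be a perfect fourth above concert — transpose each note up.
C4 becomes F4
E4 becomes A4
F#4 becomes B4
C#4 becomes F#4
Bb4 becomes Eb5
C5 becomes F5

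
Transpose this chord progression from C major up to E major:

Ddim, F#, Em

F#dim A# G#m

C major up to E major is a major third; each chord root moves by that interval while the quality stays the same.
Ddim: root D up a major third → F#, giving F#dim.
F#: root F# up a major third → A#, giving A#.
Em: root E up a major third → G#, giving G#m.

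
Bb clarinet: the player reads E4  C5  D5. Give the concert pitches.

D4 Bb4 C5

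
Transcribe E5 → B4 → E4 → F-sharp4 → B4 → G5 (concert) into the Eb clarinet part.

C#5 G#4 C#4 D#4 G#4 E5

The Eb clarinet sounds a minor third above written, so the written part must be a minor third below concert — transpose each note down.
E5 gives C#5
B4 gives G#4
E4 gives C#4
F#4 gives D#4
B4 gives G#4
G5 gives E5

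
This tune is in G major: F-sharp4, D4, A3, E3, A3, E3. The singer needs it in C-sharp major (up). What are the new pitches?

B#4 G#4 D#4 A#3 D#4 A#3

G major to C-sharp major up is an augmented fourth, so every note moves up by that interval.
F#4 becomes B#4
D4 becomes G#4
A3 becomes D#4
E3 becomes A#3
A3 becomes D#4
E3 becomes A#3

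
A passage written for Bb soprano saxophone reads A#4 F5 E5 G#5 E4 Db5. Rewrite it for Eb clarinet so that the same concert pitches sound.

First find concert pitch: the Bb soprano saxophone sounds a major second below written, so A#4 F5 E5 G#5 E4 Db5 sounds G#4 Eb5 D5 F#5 D4 Cb5.
Then write for Eb clarinet: it sounds a minor third above written, so the part must be a minor third below concert.
G#4 → E#4
Eb5 → C5
D5 → B4
F#5 → D#5
D4 → B3
Cb5 → Ab4

E#4 C5 B4 D#5 B3 Ab4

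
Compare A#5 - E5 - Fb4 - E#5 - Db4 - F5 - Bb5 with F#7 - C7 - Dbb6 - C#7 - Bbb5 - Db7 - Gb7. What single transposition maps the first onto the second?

From A#5 to F#7 is 13 letter names — a thirteenth of some quality.
A#5 to F#7 is 20 semitones, which makes it a minor thirteenth; the second version is higher, so the direction is up.
Checking another pair — Bb5 → Gb7 — gives the same interval.

up a minor thirteenth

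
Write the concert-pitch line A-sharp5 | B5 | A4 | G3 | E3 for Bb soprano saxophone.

B#5 C#6 B4 A3 F#3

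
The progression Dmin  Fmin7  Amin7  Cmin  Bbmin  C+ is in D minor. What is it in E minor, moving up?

Emin Gmin7 Bmin7 Dmin Cmin D+

D minor up to E minor is a major second; each chord root moves by that interval while the quality stays the same.
Dmin: root D up a major second → E, giving Emin.
Fmin7: root F up a major second → G, giving Gmin7.
Amin7: root A up a major second → B, giving Bmin7.
Cmin: root C up a major second → D, giving Dmin.
Bbmin: root Bb up a major second → C, giving Cmin.
C+: root C up a major second → D, giving D+.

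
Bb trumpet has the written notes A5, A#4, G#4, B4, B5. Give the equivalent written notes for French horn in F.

D6 D#5 C#5 E5 E6

First find concert pitch: the Bb trumpet sounds a major second below written, so A5 A#4 G#4 B4 B5 sounds G5 G#4 F#4 A4 A5.
Then write for French horn in F: it sounds a perfect fifth below written, so the part must be a perfect fifth above concert.
G5 → D6
G#4 → D#5
F#4 → C#5
A4 → E5
A5 → E6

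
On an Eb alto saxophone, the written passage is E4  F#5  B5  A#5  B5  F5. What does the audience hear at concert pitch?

G3 A4 D5 C#5 D5 Ab4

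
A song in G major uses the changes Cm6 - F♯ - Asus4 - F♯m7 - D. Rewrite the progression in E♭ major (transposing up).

Abm6 D Fsus4 Dm7 Bb

G major up to E♭ major is a minor sixth; each chord root moves by that interval while the quality stays the same.
Cm6: root C up a minor sixth → Ab, giving Abm6.
F♯: root F♯ up a minor sixth → D, giving D.
Asus4: root A up a minor sixth → F, giving Fsus4.
F♯m7: root F♯ up a minor sixth → D, giving Dm7.
D: root D up a minor sixth → Bb, giving Bb.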